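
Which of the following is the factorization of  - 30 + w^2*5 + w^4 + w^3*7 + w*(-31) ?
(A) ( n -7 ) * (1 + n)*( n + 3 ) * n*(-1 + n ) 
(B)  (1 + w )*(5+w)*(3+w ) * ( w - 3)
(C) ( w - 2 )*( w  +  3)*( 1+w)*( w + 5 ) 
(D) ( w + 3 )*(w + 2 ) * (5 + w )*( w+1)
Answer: C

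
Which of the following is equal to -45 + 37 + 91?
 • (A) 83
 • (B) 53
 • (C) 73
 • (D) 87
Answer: A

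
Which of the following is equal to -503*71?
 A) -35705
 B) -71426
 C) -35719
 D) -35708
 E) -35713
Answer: E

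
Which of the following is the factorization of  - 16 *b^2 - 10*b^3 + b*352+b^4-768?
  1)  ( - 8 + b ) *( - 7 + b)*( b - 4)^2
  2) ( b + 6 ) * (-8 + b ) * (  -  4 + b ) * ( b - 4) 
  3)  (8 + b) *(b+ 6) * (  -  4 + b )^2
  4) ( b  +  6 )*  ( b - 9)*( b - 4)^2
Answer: 2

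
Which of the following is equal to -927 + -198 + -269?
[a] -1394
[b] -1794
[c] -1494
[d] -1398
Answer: a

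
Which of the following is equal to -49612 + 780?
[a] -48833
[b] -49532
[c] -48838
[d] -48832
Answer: d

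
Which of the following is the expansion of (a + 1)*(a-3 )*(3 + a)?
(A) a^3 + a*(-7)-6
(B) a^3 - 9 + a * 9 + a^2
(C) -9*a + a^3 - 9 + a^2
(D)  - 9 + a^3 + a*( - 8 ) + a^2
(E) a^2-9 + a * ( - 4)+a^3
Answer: C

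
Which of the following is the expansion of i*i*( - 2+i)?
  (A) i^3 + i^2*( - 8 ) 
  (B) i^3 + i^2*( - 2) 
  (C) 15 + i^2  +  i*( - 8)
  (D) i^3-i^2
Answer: B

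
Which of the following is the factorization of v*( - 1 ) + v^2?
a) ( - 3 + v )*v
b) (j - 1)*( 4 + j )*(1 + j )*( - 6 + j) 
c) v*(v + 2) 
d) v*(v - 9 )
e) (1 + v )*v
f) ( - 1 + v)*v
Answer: f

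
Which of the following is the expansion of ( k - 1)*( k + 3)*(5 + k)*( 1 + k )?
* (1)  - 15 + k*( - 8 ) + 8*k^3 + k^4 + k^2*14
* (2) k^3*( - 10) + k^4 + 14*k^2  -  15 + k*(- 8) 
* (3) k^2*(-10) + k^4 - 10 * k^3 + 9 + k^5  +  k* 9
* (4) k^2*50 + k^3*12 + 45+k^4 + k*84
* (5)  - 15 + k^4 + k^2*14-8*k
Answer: 1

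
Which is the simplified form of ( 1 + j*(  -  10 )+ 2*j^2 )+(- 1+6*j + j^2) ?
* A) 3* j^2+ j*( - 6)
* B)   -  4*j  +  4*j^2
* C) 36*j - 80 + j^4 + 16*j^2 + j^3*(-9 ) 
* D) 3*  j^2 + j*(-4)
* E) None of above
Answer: D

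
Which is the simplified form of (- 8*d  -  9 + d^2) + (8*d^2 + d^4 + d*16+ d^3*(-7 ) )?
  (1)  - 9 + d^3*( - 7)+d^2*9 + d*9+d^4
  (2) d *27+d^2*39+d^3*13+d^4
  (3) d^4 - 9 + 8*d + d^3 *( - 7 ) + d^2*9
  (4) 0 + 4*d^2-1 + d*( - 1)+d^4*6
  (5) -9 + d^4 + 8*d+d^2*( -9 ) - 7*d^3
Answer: 3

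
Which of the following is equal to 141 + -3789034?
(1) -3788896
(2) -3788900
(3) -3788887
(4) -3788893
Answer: 4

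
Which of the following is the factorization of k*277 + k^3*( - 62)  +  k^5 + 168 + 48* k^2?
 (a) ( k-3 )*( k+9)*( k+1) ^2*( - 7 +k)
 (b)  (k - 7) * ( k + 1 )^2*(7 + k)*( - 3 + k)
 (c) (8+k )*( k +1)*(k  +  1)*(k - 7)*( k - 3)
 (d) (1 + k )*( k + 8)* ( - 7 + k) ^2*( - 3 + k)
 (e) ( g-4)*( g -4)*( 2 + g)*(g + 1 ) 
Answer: c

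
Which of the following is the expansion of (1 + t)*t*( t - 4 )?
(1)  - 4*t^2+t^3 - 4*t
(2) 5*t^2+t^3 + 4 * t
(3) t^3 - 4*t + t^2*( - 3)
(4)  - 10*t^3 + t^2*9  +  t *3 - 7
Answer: 3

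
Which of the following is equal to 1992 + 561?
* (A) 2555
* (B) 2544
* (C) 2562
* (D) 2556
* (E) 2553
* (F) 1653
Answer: E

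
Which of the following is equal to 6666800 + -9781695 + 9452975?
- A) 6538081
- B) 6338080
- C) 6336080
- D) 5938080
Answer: B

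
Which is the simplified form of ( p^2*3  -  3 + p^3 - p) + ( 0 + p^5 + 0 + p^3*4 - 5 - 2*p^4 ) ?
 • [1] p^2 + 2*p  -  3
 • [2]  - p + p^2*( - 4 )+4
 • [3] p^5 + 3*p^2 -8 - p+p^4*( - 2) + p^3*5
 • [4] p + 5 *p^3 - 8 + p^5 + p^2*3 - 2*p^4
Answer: 3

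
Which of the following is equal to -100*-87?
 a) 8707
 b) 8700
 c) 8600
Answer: b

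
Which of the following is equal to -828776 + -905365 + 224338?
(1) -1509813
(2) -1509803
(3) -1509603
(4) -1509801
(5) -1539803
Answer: 2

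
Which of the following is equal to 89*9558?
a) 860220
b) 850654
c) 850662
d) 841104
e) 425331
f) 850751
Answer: c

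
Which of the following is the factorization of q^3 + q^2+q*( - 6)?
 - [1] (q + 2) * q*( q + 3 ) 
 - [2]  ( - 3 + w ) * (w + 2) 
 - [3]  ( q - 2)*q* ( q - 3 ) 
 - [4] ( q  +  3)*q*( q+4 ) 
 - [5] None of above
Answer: 5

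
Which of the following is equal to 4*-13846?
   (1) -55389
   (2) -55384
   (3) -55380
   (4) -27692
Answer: 2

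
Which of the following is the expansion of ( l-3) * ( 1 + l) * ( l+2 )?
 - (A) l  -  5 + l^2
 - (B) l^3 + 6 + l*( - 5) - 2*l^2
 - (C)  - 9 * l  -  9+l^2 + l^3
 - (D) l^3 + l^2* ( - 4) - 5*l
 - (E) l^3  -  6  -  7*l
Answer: E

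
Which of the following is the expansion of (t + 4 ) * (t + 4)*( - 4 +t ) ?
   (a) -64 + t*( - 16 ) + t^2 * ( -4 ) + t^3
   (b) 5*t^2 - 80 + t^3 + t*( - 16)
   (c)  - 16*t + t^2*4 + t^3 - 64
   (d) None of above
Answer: c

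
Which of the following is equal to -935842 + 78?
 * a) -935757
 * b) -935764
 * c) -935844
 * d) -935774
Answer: b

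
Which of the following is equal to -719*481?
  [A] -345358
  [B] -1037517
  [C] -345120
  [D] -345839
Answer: D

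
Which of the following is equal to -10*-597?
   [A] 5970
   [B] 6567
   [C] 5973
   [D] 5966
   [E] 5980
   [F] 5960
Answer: A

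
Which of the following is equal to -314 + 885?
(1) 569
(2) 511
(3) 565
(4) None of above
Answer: 4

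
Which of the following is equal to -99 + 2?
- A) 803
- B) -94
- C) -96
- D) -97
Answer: D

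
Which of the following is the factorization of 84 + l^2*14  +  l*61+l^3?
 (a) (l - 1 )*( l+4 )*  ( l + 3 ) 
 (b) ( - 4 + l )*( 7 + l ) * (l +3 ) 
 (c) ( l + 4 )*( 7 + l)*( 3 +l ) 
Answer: c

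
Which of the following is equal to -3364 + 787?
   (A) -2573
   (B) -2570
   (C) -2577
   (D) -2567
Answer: C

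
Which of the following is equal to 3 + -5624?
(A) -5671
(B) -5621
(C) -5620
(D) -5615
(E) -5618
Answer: B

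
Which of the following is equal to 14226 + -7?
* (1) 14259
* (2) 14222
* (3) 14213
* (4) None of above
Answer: 4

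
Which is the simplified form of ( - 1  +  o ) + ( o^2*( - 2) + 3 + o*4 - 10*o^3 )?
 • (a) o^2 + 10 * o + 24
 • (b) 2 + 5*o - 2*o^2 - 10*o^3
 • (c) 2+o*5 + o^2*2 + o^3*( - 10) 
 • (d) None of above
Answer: b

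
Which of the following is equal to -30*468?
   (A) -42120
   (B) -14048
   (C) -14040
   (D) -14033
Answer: C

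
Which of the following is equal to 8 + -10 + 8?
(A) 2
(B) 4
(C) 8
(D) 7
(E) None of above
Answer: E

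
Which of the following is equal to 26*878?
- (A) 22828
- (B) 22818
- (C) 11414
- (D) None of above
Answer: A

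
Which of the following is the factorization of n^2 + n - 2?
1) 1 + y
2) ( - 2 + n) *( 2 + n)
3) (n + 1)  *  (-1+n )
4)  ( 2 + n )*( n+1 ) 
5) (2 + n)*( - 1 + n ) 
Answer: 5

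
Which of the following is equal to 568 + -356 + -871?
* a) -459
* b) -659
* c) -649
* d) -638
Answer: b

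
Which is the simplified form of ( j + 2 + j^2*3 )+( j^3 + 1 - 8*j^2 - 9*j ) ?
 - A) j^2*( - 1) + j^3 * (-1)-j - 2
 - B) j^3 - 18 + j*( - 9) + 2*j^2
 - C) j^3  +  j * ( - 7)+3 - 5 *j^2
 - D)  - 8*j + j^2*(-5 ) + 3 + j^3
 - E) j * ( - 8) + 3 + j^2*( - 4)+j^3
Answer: D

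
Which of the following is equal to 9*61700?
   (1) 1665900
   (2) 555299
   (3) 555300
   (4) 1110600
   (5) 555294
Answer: 3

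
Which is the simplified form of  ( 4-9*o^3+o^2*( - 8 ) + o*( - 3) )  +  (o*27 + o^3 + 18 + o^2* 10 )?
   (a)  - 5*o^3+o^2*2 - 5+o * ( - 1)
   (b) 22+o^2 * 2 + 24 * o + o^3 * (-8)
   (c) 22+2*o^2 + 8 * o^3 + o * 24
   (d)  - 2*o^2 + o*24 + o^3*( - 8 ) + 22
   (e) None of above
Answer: b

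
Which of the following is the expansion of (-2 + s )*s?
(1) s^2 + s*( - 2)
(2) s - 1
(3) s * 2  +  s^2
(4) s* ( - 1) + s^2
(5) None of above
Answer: 1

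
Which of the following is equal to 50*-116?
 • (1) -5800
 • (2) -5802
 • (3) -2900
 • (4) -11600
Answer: 1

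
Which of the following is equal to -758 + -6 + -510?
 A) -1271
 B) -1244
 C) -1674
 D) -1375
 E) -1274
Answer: E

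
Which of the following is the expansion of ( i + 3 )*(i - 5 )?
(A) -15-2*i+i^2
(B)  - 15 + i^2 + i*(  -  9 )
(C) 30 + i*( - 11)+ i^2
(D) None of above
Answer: A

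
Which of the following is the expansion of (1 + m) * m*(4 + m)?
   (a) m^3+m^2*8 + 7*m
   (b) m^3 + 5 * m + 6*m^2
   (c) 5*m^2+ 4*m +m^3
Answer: c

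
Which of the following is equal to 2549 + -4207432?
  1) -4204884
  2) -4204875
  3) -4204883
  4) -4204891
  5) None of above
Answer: 3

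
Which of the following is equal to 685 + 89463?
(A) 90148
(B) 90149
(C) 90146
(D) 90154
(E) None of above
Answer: A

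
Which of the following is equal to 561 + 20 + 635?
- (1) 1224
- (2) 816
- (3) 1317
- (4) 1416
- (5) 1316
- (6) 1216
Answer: 6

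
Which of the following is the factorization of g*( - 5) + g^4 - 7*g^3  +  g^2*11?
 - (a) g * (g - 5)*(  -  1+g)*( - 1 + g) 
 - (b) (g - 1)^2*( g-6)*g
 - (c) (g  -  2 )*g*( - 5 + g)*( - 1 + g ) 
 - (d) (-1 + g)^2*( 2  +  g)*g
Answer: a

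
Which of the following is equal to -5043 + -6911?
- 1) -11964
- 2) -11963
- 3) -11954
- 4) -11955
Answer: 3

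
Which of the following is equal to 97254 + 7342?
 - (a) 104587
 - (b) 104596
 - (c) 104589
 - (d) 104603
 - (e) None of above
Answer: b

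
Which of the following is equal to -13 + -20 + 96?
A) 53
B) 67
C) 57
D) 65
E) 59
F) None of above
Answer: F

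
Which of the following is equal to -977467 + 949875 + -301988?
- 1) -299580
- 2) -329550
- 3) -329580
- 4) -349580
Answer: 3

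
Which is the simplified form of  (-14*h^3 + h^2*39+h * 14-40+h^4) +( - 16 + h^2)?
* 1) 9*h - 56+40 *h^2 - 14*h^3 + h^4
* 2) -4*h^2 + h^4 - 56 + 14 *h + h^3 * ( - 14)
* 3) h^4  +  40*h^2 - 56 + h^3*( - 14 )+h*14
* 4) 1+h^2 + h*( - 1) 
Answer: 3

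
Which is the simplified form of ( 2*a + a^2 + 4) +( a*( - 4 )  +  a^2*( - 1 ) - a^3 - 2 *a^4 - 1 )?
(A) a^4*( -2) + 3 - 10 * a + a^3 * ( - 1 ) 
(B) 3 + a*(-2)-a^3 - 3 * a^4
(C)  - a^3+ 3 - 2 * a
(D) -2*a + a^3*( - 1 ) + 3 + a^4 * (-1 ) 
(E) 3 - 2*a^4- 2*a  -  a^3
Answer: E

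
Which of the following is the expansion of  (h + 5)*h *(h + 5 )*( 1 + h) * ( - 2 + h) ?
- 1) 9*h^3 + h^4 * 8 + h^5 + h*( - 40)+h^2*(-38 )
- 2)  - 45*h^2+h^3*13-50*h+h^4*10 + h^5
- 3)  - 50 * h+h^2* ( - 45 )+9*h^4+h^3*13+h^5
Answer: 3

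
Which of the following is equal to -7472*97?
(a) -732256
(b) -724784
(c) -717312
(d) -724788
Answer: b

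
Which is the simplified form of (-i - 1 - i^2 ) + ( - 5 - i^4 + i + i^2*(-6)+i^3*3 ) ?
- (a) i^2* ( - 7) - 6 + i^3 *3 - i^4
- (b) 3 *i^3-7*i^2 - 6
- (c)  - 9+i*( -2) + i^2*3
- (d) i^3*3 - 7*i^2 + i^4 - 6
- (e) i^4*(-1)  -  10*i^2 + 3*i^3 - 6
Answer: a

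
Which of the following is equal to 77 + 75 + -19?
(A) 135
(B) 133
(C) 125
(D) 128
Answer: B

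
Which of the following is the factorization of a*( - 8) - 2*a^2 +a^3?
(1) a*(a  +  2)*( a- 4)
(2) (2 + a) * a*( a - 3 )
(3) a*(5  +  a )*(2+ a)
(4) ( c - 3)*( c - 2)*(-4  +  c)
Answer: 1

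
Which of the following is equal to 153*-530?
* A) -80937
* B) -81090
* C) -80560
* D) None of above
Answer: B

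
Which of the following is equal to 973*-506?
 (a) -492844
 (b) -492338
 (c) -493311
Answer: b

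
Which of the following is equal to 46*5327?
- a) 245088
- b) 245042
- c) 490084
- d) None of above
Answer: b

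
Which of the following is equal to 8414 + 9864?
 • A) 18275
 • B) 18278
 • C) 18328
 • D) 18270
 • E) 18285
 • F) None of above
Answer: B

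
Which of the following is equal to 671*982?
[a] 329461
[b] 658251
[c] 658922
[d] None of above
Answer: c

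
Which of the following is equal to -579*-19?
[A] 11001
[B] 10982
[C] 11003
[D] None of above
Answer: A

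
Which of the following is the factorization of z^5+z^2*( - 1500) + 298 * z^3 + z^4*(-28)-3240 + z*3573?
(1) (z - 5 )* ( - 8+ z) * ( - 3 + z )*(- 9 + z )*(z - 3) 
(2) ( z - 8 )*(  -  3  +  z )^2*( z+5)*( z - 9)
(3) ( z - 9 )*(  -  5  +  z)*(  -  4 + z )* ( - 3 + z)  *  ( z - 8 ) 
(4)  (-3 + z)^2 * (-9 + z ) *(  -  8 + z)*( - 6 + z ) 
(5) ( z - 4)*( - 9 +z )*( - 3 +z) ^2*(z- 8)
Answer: 1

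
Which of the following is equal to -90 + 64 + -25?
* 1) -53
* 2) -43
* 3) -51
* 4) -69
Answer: 3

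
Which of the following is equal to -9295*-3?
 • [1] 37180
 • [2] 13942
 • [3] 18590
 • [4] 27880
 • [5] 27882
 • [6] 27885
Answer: 6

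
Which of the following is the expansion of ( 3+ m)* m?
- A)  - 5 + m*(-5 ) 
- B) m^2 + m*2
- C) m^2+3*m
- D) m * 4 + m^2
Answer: C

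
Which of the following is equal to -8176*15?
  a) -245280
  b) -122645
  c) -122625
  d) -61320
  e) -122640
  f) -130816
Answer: e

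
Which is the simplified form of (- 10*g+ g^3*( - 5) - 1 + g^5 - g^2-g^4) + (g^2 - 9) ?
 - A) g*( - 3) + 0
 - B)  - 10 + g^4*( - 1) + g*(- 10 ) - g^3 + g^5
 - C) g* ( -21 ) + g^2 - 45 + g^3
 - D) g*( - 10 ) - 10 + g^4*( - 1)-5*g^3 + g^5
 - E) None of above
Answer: D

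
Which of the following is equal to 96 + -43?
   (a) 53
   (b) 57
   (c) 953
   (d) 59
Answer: a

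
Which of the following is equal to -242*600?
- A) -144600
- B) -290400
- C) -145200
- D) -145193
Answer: C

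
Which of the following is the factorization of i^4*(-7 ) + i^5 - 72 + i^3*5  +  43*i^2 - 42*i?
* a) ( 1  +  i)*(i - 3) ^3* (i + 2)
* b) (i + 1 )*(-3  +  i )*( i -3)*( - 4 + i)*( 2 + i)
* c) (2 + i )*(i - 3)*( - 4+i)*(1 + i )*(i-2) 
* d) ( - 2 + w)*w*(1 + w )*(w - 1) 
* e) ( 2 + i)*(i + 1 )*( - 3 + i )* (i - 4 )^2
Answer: b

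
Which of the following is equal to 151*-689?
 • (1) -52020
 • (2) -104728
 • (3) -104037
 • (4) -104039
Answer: 4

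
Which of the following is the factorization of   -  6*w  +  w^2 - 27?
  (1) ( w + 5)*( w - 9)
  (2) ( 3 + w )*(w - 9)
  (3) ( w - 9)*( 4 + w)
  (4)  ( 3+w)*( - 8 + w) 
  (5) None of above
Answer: 2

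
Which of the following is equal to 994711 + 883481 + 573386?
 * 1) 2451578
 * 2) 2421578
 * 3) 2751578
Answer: 1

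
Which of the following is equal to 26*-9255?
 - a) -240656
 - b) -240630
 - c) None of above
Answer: b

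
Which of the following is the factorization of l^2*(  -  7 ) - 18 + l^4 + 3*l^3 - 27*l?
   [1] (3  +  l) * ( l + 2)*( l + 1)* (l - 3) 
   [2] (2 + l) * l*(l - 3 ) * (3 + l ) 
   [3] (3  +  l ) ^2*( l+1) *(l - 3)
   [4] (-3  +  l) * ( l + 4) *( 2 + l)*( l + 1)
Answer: 1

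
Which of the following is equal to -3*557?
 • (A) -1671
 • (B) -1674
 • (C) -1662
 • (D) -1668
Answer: A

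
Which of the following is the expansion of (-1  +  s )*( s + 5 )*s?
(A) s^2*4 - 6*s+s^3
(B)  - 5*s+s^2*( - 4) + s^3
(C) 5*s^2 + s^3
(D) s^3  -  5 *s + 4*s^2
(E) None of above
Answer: D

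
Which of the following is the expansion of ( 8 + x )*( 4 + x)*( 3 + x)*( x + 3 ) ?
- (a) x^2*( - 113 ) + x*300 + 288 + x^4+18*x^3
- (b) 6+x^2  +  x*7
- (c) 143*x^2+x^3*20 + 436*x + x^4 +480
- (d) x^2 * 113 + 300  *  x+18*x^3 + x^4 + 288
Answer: d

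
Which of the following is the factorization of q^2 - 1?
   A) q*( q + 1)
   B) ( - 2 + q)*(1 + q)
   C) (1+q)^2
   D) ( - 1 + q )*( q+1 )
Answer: D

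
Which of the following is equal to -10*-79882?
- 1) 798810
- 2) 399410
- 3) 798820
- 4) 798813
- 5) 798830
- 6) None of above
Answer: 3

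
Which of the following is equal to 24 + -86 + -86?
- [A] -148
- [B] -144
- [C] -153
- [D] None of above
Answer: A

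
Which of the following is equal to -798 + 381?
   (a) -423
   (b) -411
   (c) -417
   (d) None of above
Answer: c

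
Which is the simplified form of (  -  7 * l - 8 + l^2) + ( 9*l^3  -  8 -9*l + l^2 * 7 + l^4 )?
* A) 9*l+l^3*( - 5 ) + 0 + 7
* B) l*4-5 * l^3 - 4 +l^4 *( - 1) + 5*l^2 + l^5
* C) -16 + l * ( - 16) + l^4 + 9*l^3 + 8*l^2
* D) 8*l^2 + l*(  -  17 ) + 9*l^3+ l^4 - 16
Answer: C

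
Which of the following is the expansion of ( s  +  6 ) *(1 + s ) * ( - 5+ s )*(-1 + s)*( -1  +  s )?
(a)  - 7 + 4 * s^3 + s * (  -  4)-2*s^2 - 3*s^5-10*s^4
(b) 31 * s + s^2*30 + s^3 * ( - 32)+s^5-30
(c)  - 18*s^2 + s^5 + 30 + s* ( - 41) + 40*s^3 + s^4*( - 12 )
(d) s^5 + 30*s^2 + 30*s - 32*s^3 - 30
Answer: b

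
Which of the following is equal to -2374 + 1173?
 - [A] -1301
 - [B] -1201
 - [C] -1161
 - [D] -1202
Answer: B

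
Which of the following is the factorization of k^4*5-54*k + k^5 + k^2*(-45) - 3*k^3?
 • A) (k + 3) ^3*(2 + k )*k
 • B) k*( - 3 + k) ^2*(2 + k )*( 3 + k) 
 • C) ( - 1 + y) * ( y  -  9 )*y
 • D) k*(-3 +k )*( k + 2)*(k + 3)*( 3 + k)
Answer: D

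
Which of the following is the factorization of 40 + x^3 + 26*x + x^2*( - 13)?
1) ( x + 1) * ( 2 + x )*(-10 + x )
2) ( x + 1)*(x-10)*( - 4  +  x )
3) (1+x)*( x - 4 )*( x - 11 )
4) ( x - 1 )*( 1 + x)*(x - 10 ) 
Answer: 2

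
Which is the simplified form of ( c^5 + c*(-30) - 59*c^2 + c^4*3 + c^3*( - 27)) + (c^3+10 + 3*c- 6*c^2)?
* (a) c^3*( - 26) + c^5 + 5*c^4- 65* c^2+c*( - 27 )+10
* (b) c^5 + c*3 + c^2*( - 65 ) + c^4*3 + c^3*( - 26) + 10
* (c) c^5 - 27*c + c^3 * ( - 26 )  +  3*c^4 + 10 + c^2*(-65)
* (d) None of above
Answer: c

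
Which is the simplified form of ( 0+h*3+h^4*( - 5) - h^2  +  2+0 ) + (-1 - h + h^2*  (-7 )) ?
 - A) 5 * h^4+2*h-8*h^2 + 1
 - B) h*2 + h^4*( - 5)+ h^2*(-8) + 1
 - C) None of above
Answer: B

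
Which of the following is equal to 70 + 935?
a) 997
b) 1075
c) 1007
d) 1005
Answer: d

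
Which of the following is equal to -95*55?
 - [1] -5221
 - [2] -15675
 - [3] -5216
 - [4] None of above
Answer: 4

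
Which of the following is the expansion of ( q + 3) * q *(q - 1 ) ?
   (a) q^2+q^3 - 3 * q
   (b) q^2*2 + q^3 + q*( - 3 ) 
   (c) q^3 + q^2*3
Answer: b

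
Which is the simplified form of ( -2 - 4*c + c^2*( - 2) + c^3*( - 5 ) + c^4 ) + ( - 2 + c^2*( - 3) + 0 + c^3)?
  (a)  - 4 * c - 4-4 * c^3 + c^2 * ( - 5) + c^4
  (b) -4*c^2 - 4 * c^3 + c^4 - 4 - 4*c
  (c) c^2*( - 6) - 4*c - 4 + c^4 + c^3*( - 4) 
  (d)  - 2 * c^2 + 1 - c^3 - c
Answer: a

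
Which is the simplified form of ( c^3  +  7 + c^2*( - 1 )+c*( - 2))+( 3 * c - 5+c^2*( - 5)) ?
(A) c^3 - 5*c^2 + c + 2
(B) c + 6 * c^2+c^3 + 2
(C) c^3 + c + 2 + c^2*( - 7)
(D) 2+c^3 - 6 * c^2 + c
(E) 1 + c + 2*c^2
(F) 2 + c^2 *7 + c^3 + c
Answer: D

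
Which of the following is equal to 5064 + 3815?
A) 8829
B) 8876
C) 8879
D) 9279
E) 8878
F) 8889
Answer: C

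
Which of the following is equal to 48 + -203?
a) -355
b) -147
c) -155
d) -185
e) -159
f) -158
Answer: c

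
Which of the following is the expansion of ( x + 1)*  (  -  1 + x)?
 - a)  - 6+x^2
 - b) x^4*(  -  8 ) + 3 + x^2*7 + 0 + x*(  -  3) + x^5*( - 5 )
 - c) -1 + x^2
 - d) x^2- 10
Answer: c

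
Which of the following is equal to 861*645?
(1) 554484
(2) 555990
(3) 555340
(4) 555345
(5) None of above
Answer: 4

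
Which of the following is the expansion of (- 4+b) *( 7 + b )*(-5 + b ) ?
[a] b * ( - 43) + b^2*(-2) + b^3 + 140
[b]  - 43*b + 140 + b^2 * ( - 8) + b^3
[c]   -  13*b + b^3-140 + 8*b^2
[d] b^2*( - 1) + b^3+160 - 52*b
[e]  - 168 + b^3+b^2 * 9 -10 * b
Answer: a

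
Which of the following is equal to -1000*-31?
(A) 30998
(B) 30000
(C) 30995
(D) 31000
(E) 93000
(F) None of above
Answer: D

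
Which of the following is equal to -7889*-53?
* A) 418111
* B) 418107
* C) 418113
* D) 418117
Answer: D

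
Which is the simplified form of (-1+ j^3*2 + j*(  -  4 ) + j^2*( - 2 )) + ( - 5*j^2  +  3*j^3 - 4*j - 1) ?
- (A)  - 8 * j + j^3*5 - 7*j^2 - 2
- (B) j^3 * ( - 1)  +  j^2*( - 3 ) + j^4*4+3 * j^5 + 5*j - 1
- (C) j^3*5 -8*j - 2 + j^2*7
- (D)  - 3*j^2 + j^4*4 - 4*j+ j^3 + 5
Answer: A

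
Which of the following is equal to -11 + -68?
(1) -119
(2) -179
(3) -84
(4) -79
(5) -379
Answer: 4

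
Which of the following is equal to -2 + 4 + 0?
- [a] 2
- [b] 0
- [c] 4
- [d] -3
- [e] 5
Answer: a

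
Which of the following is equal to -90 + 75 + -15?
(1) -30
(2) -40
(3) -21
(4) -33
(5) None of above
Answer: 1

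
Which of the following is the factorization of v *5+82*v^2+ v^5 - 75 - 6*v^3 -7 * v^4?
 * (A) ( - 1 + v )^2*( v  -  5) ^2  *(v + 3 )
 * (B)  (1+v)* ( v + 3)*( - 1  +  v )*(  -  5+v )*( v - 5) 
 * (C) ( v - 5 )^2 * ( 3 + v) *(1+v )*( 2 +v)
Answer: B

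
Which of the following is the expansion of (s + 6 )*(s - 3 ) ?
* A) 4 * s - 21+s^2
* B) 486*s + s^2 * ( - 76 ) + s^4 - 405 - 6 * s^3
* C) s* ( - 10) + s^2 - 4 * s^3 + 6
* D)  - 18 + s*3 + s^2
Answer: D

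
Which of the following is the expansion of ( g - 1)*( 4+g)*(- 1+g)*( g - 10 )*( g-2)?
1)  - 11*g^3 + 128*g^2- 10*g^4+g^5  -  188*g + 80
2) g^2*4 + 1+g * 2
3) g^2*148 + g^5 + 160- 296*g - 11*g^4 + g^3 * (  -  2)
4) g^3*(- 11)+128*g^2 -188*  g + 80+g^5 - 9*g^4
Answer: 1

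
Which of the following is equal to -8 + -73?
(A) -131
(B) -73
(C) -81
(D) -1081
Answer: C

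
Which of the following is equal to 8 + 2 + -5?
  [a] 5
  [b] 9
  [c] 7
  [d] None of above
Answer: a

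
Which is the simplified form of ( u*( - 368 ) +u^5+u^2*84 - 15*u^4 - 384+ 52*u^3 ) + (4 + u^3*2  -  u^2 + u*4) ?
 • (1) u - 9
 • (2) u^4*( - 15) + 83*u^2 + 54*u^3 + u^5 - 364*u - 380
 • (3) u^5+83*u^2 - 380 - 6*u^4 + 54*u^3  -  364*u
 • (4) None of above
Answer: 2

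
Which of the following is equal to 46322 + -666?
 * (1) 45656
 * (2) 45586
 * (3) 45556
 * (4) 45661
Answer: 1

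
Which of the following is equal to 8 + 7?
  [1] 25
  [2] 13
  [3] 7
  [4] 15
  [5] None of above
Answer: 4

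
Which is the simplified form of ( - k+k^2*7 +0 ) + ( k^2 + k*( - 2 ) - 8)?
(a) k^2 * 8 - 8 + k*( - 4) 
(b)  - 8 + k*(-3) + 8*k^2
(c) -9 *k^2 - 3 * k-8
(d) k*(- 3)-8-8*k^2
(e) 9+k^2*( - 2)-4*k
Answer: b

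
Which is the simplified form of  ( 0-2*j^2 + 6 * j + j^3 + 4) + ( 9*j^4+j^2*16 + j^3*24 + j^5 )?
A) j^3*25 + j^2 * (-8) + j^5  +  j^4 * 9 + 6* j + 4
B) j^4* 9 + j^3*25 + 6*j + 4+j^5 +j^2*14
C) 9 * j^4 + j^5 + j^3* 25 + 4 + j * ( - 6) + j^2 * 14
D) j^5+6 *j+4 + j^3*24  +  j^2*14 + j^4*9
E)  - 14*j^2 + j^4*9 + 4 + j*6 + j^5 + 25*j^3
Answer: B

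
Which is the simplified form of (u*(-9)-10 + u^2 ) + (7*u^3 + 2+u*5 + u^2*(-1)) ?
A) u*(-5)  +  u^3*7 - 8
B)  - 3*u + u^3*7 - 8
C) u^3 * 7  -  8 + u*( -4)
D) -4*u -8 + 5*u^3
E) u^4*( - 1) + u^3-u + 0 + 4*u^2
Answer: C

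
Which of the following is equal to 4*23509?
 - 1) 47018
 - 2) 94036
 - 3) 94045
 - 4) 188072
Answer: 2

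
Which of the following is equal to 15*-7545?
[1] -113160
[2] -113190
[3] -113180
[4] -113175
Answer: 4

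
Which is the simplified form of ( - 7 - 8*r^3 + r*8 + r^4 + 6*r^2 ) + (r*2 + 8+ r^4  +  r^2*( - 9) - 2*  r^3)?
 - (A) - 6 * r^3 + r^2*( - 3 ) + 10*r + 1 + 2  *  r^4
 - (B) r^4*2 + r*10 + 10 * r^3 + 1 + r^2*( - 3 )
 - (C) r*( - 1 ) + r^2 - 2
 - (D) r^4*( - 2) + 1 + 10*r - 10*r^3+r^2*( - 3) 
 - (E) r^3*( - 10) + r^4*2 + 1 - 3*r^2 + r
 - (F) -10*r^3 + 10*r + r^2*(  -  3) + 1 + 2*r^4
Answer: F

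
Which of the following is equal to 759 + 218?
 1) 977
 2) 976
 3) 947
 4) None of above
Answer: 1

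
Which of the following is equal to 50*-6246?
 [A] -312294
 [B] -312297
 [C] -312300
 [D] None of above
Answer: C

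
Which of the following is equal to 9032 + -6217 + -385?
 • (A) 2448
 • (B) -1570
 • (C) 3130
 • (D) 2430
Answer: D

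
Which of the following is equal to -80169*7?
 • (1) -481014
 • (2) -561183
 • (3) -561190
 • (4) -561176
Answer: 2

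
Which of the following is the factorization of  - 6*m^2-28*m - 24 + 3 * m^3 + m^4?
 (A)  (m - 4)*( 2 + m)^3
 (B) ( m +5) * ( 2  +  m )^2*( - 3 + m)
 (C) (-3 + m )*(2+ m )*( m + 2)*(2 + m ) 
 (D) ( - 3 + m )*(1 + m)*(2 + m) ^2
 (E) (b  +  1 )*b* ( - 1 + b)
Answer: C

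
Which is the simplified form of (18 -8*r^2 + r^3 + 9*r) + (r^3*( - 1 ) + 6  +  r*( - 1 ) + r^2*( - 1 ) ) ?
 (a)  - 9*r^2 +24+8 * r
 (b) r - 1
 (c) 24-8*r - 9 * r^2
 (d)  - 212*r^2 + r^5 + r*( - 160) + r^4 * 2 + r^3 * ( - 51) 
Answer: a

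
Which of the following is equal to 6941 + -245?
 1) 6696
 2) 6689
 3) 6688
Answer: 1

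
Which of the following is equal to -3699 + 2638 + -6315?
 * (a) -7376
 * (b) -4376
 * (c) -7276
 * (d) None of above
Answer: a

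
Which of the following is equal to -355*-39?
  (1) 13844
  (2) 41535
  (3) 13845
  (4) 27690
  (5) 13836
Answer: 3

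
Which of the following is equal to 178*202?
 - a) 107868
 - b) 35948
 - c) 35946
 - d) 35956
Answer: d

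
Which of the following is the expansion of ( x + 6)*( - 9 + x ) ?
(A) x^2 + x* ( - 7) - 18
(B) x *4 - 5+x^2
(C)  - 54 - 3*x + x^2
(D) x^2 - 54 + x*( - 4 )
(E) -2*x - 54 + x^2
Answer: C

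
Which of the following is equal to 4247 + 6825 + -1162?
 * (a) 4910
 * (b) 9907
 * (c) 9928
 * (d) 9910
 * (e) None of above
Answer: d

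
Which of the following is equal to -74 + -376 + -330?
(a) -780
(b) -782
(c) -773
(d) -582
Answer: a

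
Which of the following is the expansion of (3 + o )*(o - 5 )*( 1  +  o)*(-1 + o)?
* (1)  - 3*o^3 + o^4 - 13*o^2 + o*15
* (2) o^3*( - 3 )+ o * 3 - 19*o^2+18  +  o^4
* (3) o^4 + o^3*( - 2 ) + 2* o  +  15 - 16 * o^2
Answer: 3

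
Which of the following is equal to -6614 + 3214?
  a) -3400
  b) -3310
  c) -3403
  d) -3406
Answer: a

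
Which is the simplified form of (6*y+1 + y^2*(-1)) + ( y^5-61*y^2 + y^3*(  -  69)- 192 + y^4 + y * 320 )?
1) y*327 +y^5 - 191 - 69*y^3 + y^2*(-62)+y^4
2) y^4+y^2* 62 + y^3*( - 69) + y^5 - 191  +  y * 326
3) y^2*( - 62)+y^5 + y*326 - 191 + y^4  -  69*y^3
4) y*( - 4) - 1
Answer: 3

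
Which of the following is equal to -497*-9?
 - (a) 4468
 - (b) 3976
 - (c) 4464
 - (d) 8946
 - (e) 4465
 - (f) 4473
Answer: f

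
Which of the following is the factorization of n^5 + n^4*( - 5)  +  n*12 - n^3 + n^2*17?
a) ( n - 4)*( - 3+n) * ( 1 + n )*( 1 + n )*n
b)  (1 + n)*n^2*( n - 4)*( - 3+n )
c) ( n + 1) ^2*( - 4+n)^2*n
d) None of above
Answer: a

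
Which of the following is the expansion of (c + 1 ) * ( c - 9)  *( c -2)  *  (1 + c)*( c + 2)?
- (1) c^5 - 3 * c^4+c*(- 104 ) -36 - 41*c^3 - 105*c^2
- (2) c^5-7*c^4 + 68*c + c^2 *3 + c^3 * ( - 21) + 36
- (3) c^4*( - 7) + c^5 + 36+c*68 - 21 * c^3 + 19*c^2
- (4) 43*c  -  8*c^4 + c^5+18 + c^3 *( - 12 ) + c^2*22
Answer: 3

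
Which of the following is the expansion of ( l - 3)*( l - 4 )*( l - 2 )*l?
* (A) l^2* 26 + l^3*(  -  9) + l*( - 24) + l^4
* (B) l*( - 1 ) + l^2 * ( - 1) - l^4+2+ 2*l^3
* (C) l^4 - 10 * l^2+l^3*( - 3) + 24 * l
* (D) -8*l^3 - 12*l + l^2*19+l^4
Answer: A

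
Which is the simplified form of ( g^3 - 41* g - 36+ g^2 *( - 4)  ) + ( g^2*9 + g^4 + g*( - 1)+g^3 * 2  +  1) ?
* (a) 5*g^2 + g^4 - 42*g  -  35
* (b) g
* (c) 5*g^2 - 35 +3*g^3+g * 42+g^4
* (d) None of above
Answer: d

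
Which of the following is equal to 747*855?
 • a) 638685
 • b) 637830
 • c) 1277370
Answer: a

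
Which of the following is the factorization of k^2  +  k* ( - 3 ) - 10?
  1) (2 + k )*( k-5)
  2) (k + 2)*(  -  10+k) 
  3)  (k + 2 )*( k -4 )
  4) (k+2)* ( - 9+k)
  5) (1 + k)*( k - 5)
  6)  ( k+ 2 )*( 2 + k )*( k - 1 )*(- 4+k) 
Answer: 1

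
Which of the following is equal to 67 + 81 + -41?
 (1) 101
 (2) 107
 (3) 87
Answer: 2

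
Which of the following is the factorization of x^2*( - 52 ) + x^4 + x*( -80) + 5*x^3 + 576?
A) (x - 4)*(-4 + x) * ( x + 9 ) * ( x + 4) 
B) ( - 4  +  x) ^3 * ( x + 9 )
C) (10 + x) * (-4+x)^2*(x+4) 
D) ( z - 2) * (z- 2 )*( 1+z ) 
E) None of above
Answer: A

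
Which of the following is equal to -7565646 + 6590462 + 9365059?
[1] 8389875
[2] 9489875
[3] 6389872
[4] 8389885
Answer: 1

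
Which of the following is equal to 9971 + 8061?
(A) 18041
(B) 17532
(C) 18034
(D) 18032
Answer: D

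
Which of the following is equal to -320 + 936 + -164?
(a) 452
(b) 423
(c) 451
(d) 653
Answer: a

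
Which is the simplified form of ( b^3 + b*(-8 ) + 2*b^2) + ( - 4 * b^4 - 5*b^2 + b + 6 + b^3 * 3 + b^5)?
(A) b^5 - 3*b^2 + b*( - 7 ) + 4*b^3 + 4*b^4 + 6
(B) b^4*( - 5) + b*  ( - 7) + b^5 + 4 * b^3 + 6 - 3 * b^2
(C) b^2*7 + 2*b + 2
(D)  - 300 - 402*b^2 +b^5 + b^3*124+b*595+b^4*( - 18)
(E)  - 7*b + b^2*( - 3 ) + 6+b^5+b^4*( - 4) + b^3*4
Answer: E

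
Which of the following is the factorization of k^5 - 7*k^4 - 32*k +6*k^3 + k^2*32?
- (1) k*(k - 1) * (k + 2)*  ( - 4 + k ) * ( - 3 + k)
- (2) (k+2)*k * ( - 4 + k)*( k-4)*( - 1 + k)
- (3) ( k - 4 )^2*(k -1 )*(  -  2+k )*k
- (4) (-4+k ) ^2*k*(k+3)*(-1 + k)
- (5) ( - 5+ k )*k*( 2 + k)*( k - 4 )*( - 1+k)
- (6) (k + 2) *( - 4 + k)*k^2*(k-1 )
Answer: 2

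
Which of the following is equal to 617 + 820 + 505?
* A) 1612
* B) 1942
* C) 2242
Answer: B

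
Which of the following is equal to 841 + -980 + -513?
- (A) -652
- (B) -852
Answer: A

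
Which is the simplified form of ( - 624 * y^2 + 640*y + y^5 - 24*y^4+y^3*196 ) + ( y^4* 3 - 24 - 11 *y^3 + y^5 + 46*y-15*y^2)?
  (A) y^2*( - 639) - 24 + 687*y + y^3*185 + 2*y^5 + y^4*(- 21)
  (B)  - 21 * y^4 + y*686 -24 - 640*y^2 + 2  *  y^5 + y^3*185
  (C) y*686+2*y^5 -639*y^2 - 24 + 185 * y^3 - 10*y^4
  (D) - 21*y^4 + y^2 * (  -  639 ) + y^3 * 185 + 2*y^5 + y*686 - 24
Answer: D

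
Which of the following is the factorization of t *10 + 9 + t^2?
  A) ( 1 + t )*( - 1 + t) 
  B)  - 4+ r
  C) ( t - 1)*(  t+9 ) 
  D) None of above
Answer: D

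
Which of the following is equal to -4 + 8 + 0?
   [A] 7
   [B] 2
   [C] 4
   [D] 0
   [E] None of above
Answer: C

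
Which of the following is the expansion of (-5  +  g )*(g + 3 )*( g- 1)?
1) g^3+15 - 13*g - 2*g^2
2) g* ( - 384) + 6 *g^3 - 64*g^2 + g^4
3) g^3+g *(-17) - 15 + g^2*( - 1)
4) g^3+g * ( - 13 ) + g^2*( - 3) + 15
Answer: 4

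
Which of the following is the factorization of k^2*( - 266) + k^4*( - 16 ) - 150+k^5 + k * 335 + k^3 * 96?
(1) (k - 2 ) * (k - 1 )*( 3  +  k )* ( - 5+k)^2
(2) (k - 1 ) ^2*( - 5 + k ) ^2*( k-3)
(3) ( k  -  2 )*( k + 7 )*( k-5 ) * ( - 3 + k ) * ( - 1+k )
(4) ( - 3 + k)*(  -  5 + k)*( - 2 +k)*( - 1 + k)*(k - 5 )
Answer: 4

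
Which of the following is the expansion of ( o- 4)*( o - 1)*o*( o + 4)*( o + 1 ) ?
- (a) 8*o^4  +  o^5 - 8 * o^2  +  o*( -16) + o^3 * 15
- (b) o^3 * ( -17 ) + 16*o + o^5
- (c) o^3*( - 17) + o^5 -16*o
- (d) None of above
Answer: b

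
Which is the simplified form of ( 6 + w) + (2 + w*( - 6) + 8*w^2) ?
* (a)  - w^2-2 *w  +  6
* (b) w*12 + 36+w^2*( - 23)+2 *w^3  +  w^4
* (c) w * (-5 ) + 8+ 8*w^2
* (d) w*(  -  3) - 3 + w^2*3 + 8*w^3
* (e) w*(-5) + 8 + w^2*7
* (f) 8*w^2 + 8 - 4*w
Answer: c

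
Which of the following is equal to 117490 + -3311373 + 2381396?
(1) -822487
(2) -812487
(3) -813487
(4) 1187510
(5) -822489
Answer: 2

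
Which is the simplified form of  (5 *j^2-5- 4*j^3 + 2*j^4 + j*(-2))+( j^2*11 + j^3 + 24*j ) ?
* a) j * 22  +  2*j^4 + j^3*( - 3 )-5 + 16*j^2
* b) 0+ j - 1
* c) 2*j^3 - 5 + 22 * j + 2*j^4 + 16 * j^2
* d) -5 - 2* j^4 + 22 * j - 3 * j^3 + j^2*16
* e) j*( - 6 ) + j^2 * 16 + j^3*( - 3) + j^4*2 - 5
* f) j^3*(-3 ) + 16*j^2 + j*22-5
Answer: a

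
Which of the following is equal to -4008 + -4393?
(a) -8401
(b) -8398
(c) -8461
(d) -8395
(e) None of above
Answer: a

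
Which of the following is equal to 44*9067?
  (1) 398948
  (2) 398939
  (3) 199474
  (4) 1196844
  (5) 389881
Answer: 1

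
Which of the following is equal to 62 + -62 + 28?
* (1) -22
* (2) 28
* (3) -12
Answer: 2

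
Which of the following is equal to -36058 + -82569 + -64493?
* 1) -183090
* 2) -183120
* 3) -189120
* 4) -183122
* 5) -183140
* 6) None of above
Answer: 2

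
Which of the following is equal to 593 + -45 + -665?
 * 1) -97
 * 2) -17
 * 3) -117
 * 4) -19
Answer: 3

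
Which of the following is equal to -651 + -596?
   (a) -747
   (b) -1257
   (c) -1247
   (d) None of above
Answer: c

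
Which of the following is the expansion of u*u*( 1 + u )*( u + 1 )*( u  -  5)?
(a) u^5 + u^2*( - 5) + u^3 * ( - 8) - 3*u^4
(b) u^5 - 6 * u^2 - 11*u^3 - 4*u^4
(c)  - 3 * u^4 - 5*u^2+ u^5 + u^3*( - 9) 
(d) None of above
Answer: c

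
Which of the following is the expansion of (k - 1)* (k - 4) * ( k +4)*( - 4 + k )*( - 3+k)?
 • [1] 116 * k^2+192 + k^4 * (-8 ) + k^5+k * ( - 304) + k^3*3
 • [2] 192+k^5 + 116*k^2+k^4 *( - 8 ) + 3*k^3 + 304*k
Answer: 1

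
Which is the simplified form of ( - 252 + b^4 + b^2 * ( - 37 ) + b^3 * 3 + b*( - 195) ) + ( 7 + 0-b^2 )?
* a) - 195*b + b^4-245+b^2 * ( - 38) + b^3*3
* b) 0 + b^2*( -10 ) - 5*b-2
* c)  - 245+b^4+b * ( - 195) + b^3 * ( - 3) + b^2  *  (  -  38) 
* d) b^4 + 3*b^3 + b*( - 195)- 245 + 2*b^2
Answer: a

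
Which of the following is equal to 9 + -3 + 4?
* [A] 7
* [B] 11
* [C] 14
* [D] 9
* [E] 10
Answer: E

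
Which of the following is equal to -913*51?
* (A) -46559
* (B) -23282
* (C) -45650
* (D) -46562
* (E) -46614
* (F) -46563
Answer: F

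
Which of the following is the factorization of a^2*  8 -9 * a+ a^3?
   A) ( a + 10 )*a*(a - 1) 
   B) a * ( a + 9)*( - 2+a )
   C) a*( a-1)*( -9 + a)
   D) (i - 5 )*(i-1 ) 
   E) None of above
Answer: E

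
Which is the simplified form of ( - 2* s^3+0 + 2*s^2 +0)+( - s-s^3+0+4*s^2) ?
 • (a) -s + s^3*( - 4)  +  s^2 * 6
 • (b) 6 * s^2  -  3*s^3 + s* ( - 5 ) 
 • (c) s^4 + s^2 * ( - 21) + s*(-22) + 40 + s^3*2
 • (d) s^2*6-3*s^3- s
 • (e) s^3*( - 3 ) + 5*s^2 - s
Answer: d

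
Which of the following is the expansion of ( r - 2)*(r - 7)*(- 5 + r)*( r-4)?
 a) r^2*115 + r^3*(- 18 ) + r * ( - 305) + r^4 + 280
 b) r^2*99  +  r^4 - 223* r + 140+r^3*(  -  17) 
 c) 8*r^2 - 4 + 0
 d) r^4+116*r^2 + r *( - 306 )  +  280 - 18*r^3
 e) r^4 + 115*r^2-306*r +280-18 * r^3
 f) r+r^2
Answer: e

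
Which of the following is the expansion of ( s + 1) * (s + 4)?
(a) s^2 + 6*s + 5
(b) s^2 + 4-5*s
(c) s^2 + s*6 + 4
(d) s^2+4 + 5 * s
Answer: d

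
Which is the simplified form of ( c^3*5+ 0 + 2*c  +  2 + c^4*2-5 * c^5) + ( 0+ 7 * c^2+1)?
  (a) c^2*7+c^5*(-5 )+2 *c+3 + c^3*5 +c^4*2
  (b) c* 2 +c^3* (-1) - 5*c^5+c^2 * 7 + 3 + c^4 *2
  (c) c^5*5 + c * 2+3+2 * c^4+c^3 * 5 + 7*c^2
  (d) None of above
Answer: a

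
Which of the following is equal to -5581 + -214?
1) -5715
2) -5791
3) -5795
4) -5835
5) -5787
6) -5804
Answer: 3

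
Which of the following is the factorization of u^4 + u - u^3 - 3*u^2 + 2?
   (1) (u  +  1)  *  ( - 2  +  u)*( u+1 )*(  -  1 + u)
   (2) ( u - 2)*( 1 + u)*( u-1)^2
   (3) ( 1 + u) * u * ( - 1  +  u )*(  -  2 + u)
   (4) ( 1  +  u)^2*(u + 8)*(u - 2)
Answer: 1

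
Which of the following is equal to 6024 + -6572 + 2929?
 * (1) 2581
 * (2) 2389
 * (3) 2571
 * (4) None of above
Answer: 4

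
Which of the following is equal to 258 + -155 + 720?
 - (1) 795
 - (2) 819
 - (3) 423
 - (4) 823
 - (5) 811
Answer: 4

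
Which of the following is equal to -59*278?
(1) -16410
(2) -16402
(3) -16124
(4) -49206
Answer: 2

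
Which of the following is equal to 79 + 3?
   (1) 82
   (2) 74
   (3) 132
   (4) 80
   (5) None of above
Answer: 1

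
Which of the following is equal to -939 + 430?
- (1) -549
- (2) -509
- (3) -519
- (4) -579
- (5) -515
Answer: 2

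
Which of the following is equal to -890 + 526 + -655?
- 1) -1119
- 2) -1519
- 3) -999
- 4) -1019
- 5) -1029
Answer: 4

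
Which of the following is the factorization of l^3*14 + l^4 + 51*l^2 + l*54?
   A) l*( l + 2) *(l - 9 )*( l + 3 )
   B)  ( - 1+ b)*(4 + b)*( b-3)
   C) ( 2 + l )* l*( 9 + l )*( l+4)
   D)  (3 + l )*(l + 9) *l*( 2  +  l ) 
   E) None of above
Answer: D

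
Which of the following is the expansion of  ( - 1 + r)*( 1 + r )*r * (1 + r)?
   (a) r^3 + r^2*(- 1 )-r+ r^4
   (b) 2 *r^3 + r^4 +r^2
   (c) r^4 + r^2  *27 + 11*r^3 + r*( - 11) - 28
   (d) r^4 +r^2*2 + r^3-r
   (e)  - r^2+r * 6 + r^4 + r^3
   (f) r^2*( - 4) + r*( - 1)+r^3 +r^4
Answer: a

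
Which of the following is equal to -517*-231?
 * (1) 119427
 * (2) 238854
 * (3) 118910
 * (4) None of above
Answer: 1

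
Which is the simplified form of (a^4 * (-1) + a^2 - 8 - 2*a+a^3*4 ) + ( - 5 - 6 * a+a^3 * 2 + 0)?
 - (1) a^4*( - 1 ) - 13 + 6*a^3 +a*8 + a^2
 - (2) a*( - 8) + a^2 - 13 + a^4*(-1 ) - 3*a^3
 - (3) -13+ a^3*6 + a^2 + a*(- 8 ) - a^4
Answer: 3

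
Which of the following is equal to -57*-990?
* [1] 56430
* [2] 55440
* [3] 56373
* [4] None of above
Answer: 1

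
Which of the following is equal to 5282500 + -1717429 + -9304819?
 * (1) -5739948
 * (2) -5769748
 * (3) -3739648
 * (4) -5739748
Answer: 4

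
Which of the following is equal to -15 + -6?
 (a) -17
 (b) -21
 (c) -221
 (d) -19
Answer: b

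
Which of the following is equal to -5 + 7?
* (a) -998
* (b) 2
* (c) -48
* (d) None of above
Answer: b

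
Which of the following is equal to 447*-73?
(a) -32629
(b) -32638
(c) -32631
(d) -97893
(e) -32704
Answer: c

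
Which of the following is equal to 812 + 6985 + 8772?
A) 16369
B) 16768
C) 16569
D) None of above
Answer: C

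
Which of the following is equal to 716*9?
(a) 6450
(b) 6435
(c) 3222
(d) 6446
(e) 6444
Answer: e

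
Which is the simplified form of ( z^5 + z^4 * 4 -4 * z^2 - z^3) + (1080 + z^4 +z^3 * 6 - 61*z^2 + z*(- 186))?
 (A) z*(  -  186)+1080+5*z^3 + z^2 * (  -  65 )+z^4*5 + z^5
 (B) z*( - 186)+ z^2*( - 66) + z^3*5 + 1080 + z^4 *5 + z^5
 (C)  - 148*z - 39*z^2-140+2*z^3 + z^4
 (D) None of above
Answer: A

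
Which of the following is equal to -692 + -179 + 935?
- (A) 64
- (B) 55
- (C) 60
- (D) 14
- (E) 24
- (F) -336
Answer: A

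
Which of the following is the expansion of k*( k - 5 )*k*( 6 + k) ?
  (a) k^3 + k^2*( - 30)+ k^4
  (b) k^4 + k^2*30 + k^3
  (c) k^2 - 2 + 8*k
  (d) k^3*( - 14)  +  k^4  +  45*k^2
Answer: a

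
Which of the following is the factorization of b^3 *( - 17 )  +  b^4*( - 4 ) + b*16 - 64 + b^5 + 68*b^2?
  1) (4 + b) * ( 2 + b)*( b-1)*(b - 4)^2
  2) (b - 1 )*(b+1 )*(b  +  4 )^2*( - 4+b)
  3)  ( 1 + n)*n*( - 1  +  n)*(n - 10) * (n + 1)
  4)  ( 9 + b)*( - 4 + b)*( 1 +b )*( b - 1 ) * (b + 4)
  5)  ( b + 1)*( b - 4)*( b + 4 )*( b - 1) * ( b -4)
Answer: 5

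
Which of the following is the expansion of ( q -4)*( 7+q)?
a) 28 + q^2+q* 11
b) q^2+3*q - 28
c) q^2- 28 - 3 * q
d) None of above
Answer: b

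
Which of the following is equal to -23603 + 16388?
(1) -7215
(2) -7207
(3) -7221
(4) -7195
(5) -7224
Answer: 1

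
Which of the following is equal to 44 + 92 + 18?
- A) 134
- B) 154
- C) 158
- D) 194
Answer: B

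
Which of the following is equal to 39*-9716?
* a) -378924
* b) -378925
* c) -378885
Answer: a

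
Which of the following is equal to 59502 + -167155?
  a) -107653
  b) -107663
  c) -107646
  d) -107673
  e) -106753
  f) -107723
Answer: a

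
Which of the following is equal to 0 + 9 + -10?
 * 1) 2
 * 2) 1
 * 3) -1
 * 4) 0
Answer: 3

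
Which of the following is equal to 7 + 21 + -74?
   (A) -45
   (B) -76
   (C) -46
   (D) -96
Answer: C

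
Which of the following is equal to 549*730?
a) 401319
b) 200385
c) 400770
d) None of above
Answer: c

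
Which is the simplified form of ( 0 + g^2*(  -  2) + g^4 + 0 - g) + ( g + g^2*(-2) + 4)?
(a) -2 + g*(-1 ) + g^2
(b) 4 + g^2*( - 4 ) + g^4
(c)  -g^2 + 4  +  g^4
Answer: b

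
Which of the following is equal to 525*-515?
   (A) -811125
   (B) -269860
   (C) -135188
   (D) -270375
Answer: D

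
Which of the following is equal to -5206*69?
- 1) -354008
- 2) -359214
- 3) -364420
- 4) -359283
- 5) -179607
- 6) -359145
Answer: 2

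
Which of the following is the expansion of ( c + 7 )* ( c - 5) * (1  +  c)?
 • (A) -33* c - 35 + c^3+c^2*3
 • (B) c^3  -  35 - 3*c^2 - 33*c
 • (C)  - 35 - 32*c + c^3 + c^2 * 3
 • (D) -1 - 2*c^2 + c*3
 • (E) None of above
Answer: A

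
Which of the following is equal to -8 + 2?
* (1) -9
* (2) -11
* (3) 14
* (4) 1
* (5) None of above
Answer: 5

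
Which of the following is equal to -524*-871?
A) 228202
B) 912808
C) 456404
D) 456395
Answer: C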